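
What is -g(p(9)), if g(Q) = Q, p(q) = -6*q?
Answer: 54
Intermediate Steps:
-g(p(9)) = -(-6)*9 = -1*(-54) = 54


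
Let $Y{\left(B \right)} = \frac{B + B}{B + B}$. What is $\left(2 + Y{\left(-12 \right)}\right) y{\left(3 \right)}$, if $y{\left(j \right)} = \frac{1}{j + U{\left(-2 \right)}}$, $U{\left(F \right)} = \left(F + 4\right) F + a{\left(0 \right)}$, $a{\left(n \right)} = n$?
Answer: $-3$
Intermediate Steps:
$U{\left(F \right)} = F \left(4 + F\right)$ ($U{\left(F \right)} = \left(F + 4\right) F + 0 = \left(4 + F\right) F + 0 = F \left(4 + F\right) + 0 = F \left(4 + F\right)$)
$Y{\left(B \right)} = 1$ ($Y{\left(B \right)} = \frac{2 B}{2 B} = 2 B \frac{1}{2 B} = 1$)
$y{\left(j \right)} = \frac{1}{-4 + j}$ ($y{\left(j \right)} = \frac{1}{j - 2 \left(4 - 2\right)} = \frac{1}{j - 4} = \frac{1}{-4 + j}$)
$\left(2 + Y{\left(-12 \right)}\right) y{\left(3 \right)} = \frac{2 + 1}{-4 + 3} = \frac{3}{-1} = 3 \left(-1\right) = -3$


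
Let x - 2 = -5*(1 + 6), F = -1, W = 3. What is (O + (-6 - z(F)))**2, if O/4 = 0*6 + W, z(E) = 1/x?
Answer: 39601/1089 ≈ 36.365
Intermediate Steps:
x = -33 (x = 2 - 5*(1 + 6) = 2 - 5*7 = 2 - 35 = -33)
z(E) = -1/33 (z(E) = 1/(-33) = -1/33)
O = 12 (O = 4*(0*6 + 3) = 4*(0 + 3) = 4*3 = 12)
(O + (-6 - z(F)))**2 = (12 + (-6 - 1*(-1/33)))**2 = (12 + (-6 + 1/33))**2 = (12 - 197/33)**2 = (199/33)**2 = 39601/1089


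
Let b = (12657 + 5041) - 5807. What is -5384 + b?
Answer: 6507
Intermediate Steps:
b = 11891 (b = 17698 - 5807 = 11891)
-5384 + b = -5384 + 11891 = 6507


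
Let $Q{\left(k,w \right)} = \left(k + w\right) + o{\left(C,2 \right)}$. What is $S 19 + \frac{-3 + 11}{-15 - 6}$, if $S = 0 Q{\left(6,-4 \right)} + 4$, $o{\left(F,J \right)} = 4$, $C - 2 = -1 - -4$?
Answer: $\frac{1588}{21} \approx 75.619$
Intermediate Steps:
$C = 5$ ($C = 2 - -3 = 2 + \left(-1 + 4\right) = 2 + 3 = 5$)
$Q{\left(k,w \right)} = 4 + k + w$ ($Q{\left(k,w \right)} = \left(k + w\right) + 4 = 4 + k + w$)
$S = 4$ ($S = 0 \left(4 + 6 - 4\right) + 4 = 0 \cdot 6 + 4 = 0 + 4 = 4$)
$S 19 + \frac{-3 + 11}{-15 - 6} = 4 \cdot 19 + \frac{-3 + 11}{-15 - 6} = 76 + \frac{8}{-21} = 76 + 8 \left(- \frac{1}{21}\right) = 76 - \frac{8}{21} = \frac{1588}{21}$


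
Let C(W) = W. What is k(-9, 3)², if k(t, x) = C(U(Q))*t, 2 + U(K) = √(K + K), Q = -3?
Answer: 81*(2 - I*√6)² ≈ -162.0 - 793.63*I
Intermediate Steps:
U(K) = -2 + √2*√K (U(K) = -2 + √(K + K) = -2 + √(2*K) = -2 + √2*√K)
k(t, x) = t*(-2 + I*√6) (k(t, x) = (-2 + √2*√(-3))*t = (-2 + √2*(I*√3))*t = (-2 + I*√6)*t = t*(-2 + I*√6))
k(-9, 3)² = (-9*(-2 + I*√6))² = (18 - 9*I*√6)²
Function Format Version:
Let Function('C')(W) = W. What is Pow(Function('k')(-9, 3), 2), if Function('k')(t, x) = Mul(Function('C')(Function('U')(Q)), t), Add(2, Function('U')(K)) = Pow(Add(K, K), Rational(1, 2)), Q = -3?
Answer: Mul(81, Pow(Add(2, Mul(-1, I, Pow(6, Rational(1, 2)))), 2)) ≈ Add(-162.00, Mul(-793.63, I))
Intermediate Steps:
Function('U')(K) = Add(-2, Mul(Pow(2, Rational(1, 2)), Pow(K, Rational(1, 2)))) (Function('U')(K) = Add(-2, Pow(Add(K, K), Rational(1, 2))) = Add(-2, Pow(Mul(2, K), Rational(1, 2))) = Add(-2, Mul(Pow(2, Rational(1, 2)), Pow(K, Rational(1, 2)))))
Function('k')(t, x) = Mul(t, Add(-2, Mul(I, Pow(6, Rational(1, 2))))) (Function('k')(t, x) = Mul(Add(-2, Mul(Pow(2, Rational(1, 2)), Pow(-3, Rational(1, 2)))), t) = Mul(Add(-2, Mul(Pow(2, Rational(1, 2)), Mul(I, Pow(3, Rational(1, 2))))), t) = Mul(Add(-2, Mul(I, Pow(6, Rational(1, 2)))), t) = Mul(t, Add(-2, Mul(I, Pow(6, Rational(1, 2))))))
Pow(Function('k')(-9, 3), 2) = Pow(Mul(-9, Add(-2, Mul(I, Pow(6, Rational(1, 2))))), 2) = Pow(Add(18, Mul(-9, I, Pow(6, Rational(1, 2)))), 2)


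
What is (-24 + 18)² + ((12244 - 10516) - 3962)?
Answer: -2198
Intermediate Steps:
(-24 + 18)² + ((12244 - 10516) - 3962) = (-6)² + (1728 - 3962) = 36 - 2234 = -2198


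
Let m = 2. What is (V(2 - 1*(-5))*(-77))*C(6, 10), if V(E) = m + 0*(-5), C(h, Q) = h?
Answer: -924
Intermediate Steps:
V(E) = 2 (V(E) = 2 + 0*(-5) = 2 + 0 = 2)
(V(2 - 1*(-5))*(-77))*C(6, 10) = (2*(-77))*6 = -154*6 = -924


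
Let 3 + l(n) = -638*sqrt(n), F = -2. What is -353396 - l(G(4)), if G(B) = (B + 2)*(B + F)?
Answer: -353393 + 1276*sqrt(3) ≈ -3.5118e+5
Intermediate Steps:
G(B) = (-2 + B)*(2 + B) (G(B) = (B + 2)*(B - 2) = (2 + B)*(-2 + B) = (-2 + B)*(2 + B))
l(n) = -3 - 638*sqrt(n)
-353396 - l(G(4)) = -353396 - (-3 - 638*sqrt(-4 + 4**2)) = -353396 - (-3 - 638*sqrt(-4 + 16)) = -353396 - (-3 - 1276*sqrt(3)) = -353396 + (3 + 1276*sqrt(3)) = -353393 + 1276*sqrt(3)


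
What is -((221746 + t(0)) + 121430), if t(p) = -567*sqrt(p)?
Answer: -343176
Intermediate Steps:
-((221746 + t(0)) + 121430) = -((221746 - 567*sqrt(0)) + 121430) = -((221746 - 567*0) + 121430) = -((221746 + 0) + 121430) = -(221746 + 121430) = -1*343176 = -343176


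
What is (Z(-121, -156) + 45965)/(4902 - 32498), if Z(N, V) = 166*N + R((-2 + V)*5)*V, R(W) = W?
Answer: -149119/27596 ≈ -5.4036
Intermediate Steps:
Z(N, V) = 166*N + V*(-10 + 5*V) (Z(N, V) = 166*N + ((-2 + V)*5)*V = 166*N + (-10 + 5*V)*V = 166*N + V*(-10 + 5*V))
(Z(-121, -156) + 45965)/(4902 - 32498) = ((166*(-121) + 5*(-156)*(-2 - 156)) + 45965)/(4902 - 32498) = ((-20086 + 5*(-156)*(-158)) + 45965)/(-27596) = ((-20086 + 123240) + 45965)*(-1/27596) = (103154 + 45965)*(-1/27596) = 149119*(-1/27596) = -149119/27596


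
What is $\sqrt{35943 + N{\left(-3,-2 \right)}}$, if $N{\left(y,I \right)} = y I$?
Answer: $\sqrt{35949} \approx 189.6$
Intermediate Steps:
$N{\left(y,I \right)} = I y$
$\sqrt{35943 + N{\left(-3,-2 \right)}} = \sqrt{35943 - -6} = \sqrt{35943 + 6} = \sqrt{35949}$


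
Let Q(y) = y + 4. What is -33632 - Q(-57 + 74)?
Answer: -33653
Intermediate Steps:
Q(y) = 4 + y
-33632 - Q(-57 + 74) = -33632 - (4 + (-57 + 74)) = -33632 - (4 + 17) = -33632 - 1*21 = -33632 - 21 = -33653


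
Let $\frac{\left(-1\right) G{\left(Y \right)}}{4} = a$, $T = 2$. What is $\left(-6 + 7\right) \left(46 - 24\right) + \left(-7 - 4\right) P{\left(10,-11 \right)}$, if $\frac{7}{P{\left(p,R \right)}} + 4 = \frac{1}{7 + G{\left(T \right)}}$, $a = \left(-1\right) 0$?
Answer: $\frac{1133}{27} \approx 41.963$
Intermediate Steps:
$a = 0$
$G{\left(Y \right)} = 0$ ($G{\left(Y \right)} = \left(-4\right) 0 = 0$)
$P{\left(p,R \right)} = - \frac{49}{27}$ ($P{\left(p,R \right)} = \frac{7}{-4 + \frac{1}{7 + 0}} = \frac{7}{-4 + \frac{1}{7}} = \frac{7}{- \frac{27}{7}} = 7 \left(- \frac{7}{27}\right) = - \frac{49}{27}$)
$\left(-6 + 7\right) \left(46 - 24\right) + \left(-7 - 4\right) P{\left(10,-11 \right)} = \left(-6 + 7\right) \left(46 - 24\right) + \left(-7 - 4\right) \left(- \frac{49}{27}\right) = 1 \cdot 22 + \left(-7 - 4\right) \left(- \frac{49}{27}\right) = 22 - - \frac{539}{27} = 22 + \frac{539}{27} = \frac{1133}{27}$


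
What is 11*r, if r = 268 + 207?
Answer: 5225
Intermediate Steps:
r = 475
11*r = 11*475 = 5225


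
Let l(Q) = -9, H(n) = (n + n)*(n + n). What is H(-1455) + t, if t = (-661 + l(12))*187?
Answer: 8342810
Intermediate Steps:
H(n) = 4*n² (H(n) = (2*n)*(2*n) = 4*n²)
t = -125290 (t = (-661 - 9)*187 = -670*187 = -125290)
H(-1455) + t = 4*(-1455)² - 125290 = 4*2117025 - 125290 = 8468100 - 125290 = 8342810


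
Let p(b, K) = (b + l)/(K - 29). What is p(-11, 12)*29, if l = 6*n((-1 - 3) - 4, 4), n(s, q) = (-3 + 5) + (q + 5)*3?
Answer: -4727/17 ≈ -278.06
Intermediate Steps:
n(s, q) = 17 + 3*q (n(s, q) = 2 + (5 + q)*3 = 2 + (15 + 3*q) = 17 + 3*q)
l = 174 (l = 6*(17 + 3*4) = 6*(17 + 12) = 6*29 = 174)
p(b, K) = (174 + b)/(-29 + K) (p(b, K) = (b + 174)/(K - 29) = (174 + b)/(-29 + K))
p(-11, 12)*29 = ((174 - 11)/(-29 + 12))*29 = (163/(-17))*29 = -1/17*163*29 = -163/17*29 = -4727/17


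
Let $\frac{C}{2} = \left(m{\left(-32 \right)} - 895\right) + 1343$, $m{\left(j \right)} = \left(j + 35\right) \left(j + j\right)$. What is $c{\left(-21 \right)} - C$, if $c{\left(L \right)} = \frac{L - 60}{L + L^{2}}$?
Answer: $- \frac{71707}{140} \approx -512.19$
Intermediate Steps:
$m{\left(j \right)} = 2 j \left(35 + j\right)$ ($m{\left(j \right)} = \left(35 + j\right) 2 j = 2 j \left(35 + j\right)$)
$c{\left(L \right)} = \frac{-60 + L}{L + L^{2}}$
$C = 512$ ($C = 2 \left(\left(2 \left(-32\right) \left(35 - 32\right) - 895\right) + 1343\right) = 2 \left(\left(2 \left(-32\right) 3 - 895\right) + 1343\right) = 2 \left(\left(-192 - 895\right) + 1343\right) = 2 \left(-1087 + 1343\right) = 2 \cdot 256 = 512$)
$c{\left(-21 \right)} - C = \frac{-60 - 21}{\left(-21\right) \left(1 - 21\right)} - 512 = \left(- \frac{1}{21}\right) \frac{1}{-20} \left(-81\right) - 512 = \left(- \frac{1}{21}\right) \left(- \frac{1}{20}\right) \left(-81\right) - 512 = - \frac{27}{140} - 512 = - \frac{71707}{140}$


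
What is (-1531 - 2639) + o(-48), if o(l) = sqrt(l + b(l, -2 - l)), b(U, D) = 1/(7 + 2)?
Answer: -4170 + I*sqrt(431)/3 ≈ -4170.0 + 6.9202*I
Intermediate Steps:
b(U, D) = 1/9
o(l) = sqrt(1/9 + l) (o(l) = sqrt(l + 1/9) = sqrt(1/9 + l))
(-1531 - 2639) + o(-48) = (-1531 - 2639) + sqrt(1 + 9*(-48))/3 = -4170 + sqrt(1 - 432)/3 = -4170 + sqrt(-431)/3 = -4170 + (I*sqrt(431))/3 = -4170 + I*sqrt(431)/3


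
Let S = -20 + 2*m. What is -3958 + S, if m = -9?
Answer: -3996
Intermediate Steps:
S = -38 (S = -20 + 2*(-9) = -20 - 18 = -38)
-3958 + S = -3958 - 38 = -3996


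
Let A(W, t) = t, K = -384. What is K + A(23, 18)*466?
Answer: 8004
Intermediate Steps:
K + A(23, 18)*466 = -384 + 18*466 = -384 + 8388 = 8004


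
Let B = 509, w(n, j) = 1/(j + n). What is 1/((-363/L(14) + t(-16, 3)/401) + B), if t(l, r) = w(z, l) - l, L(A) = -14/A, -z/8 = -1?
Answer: 3208/2797503 ≈ 0.0011467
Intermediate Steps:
z = 8 (z = -8*(-1) = 8)
t(l, r) = 1/(8 + l) - l (t(l, r) = 1/(l + 8) - l = 1/(8 + l) - l)
1/((-363/L(14) + t(-16, 3)/401) + B) = 1/((-363*(-1/1) + ((1 - 1*(-16)*(8 - 16))/(8 - 16))/401) + 509) = 1/((-363/((-14*1/14)) + ((1 - 1*(-16)*(-8))/(-8))*(1/401)) + 509) = 1/((-363/(-1) - (1 - 128)/8*(1/401)) + 509) = 1/((-363*(-1) - ⅛*(-127)*(1/401)) + 509) = 1/((363 + (127/8)*(1/401)) + 509) = 1/((363 + 127/3208) + 509) = 1/(1164631/3208 + 509) = 1/(2797503/3208) = 3208/2797503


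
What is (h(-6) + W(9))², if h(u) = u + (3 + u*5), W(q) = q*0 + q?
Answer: 576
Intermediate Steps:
W(q) = q (W(q) = 0 + q = q)
h(u) = 3 + 6*u (h(u) = u + (3 + 5*u) = 3 + 6*u)
(h(-6) + W(9))² = ((3 + 6*(-6)) + 9)² = ((3 - 36) + 9)² = (-33 + 9)² = (-24)² = 576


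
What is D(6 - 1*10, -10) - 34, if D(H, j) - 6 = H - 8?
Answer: -40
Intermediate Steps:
D(H, j) = -2 + H (D(H, j) = 6 + (H - 8) = 6 + (-8 + H) = -2 + H)
D(6 - 1*10, -10) - 34 = (-2 + (6 - 1*10)) - 34 = (-2 + (6 - 10)) - 34 = (-2 - 4) - 34 = -6 - 34 = -40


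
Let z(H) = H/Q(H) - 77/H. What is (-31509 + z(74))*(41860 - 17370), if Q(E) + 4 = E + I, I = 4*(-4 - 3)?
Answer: -599562526925/777 ≈ -7.7164e+8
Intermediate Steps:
I = -28 (I = 4*(-7) = -28)
Q(E) = -32 + E (Q(E) = -4 + (E - 28) = -4 + (-28 + E) = -32 + E)
z(H) = -77/H + H/(-32 + H) (z(H) = H/(-32 + H) - 77/H = -77/H + H/(-32 + H))
(-31509 + z(74))*(41860 - 17370) = (-31509 + (-77/74 + 74/(-32 + 74)))*(41860 - 17370) = (-31509 + (-77*1/74 + 74/42))*24490 = (-31509 + (-77/74 + 74*(1/42)))*24490 = (-31509 + (-77/74 + 37/21))*24490 = (-31509 + 1121/1554)*24490 = -48963865/1554*24490 = -599562526925/777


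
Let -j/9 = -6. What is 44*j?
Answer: 2376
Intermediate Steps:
j = 54 (j = -9*(-6) = 54)
44*j = 44*54 = 2376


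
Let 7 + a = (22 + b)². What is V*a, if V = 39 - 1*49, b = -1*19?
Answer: -20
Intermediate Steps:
b = -19
a = 2 (a = -7 + (22 - 19)² = -7 + 3² = -7 + 9 = 2)
V = -10 (V = 39 - 49 = -10)
V*a = -10*2 = -20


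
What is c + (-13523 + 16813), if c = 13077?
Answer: 16367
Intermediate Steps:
c + (-13523 + 16813) = 13077 + (-13523 + 16813) = 13077 + 3290 = 16367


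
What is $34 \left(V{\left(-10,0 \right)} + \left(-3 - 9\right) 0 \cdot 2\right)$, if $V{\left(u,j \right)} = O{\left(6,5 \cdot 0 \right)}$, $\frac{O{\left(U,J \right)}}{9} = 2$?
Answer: $612$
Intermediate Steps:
$O{\left(U,J \right)} = 18$ ($O{\left(U,J \right)} = 9 \cdot 2 = 18$)
$V{\left(u,j \right)} = 18$
$34 \left(V{\left(-10,0 \right)} + \left(-3 - 9\right) 0 \cdot 2\right) = 34 \left(18 + \left(-3 - 9\right) 0 \cdot 2\right) = 34 \left(18 + \left(-12\right) 0 \cdot 2\right) = 34 \left(18 + 0 \cdot 2\right) = 34 \left(18 + 0\right) = 34 \cdot 18 = 612$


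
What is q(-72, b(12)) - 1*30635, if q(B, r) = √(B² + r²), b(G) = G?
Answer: -30635 + 12*√37 ≈ -30562.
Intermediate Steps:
q(-72, b(12)) - 1*30635 = √((-72)² + 12²) - 1*30635 = √(5184 + 144) - 30635 = √5328 - 30635 = 12*√37 - 30635 = -30635 + 12*√37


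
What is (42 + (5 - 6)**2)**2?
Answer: 1849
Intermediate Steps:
(42 + (5 - 6)**2)**2 = (42 + (-1)**2)**2 = (42 + 1)**2 = 43**2 = 1849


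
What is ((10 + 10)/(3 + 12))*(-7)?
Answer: -28/3 ≈ -9.3333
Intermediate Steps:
((10 + 10)/(3 + 12))*(-7) = (20/15)*(-7) = (20*(1/15))*(-7) = (4/3)*(-7) = -28/3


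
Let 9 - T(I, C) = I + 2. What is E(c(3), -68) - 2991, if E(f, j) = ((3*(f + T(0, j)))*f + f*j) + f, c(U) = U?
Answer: -3102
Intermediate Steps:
T(I, C) = 7 - I (T(I, C) = 9 - (I + 2) = 9 - (2 + I) = 9 + (-2 - I) = 7 - I)
E(f, j) = f + f*j + f*(21 + 3*f) (E(f, j) = ((3*(f + (7 - 1*0)))*f + f*j) + f = ((3*(f + (7 + 0)))*f + f*j) + f = ((3*(f + 7))*f + f*j) + f = ((3*(7 + f))*f + f*j) + f = ((21 + 3*f)*f + f*j) + f = (f*(21 + 3*f) + f*j) + f = (f*j + f*(21 + 3*f)) + f = f + f*j + f*(21 + 3*f))
E(c(3), -68) - 2991 = 3*(22 - 68 + 3*3) - 2991 = 3*(22 - 68 + 9) - 2991 = 3*(-37) - 2991 = -111 - 2991 = -3102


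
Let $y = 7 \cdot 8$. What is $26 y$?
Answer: $1456$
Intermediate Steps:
$y = 56$
$26 y = 26 \cdot 56 = 1456$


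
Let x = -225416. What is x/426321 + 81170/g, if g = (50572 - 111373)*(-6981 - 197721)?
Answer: -155861799187559/294779331019719 ≈ -0.52874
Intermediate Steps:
g = 12446086302 (g = -60801*(-204702) = 12446086302)
x/426321 + 81170/g = -225416/426321 + 81170/12446086302 = -225416*1/426321 + 81170*(1/12446086302) = -225416/426321 + 40585/6223043151 = -155861799187559/294779331019719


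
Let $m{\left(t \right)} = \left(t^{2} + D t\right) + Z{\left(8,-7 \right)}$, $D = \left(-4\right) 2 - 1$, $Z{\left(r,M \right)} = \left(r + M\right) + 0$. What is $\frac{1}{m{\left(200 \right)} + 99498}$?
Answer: $\frac{1}{137699} \approx 7.2622 \cdot 10^{-6}$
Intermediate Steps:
$Z{\left(r,M \right)} = M + r$ ($Z{\left(r,M \right)} = \left(M + r\right) + 0 = M + r$)
$D = -9$ ($D = -8 - 1 = -9$)
$m{\left(t \right)} = 1 + t^{2} - 9 t$ ($m{\left(t \right)} = \left(t^{2} - 9 t\right) + \left(-7 + 8\right) = \left(t^{2} - 9 t\right) + 1 = 1 + t^{2} - 9 t$)
$\frac{1}{m{\left(200 \right)} + 99498} = \frac{1}{\left(1 + 200^{2} - 1800\right) + 99498} = \frac{1}{\left(1 + 40000 - 1800\right) + 99498} = \frac{1}{38201 + 99498} = \frac{1}{137699}$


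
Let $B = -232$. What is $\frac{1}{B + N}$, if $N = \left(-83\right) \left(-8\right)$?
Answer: $\frac{1}{432} \approx 0.0023148$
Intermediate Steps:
$N = 664$
$\frac{1}{B + N} = \frac{1}{-232 + 664} = \frac{1}{432}$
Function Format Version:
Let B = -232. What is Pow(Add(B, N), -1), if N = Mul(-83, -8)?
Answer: Rational(1, 432) ≈ 0.0023148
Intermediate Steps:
N = 664
Pow(Add(B, N), -1) = Pow(Add(-232, 664), -1) = Pow(432, -1) = Rational(1, 432)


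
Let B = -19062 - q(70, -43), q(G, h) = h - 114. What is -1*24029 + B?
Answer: -42934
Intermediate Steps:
q(G, h) = -114 + h
B = -18905 (B = -19062 - (-114 - 43) = -19062 - 1*(-157) = -19062 + 157 = -18905)
-1*24029 + B = -1*24029 - 18905 = -24029 - 18905 = -42934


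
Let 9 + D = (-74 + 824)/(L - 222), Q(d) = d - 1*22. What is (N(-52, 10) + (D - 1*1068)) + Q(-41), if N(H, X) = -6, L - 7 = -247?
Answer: -88367/77 ≈ -1147.6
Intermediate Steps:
L = -240 (L = 7 - 247 = -240)
Q(d) = -22 + d (Q(d) = d - 22 = -22 + d)
D = -818/77 (D = -9 + (-74 + 824)/(-240 - 222) = -9 + 750/(-462) = -9 + 750*(-1/462) = -9 - 125/77 = -818/77 ≈ -10.623)
(N(-52, 10) + (D - 1*1068)) + Q(-41) = (-6 + (-818/77 - 1*1068)) + (-22 - 41) = (-6 + (-818/77 - 1068)) - 63 = (-6 - 83054/77) - 63 = -83516/77 - 63 = -88367/77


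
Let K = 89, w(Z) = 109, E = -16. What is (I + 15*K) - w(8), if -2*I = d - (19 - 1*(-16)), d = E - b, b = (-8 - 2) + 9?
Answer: 1251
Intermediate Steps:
b = -1 (b = -10 + 9 = -1)
d = -15 (d = -16 - 1*(-1) = -16 + 1 = -15)
I = 25 (I = -(-15 - (19 - 1*(-16)))/2 = -(-15 - (19 + 16))/2 = -(-15 - 1*35)/2 = -(-15 - 35)/2 = -1/2*(-50) = 25)
(I + 15*K) - w(8) = (25 + 15*89) - 1*109 = (25 + 1335) - 109 = 1360 - 109 = 1251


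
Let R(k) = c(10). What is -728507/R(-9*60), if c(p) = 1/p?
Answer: -7285070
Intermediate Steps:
R(k) = ⅒ (R(k) = 1/10 = ⅒)
-728507/R(-9*60) = -728507/⅒ = -728507*10 = -7285070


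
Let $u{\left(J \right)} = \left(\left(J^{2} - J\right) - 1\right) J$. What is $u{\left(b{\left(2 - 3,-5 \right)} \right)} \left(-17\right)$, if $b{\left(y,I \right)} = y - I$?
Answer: $-748$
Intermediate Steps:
$u{\left(J \right)} = J \left(-1 + J^{2} - J\right)$ ($u{\left(J \right)} = \left(-1 + J^{2} - J\right) J = J \left(-1 + J^{2} - J\right)$)
$u{\left(b{\left(2 - 3,-5 \right)} \right)} \left(-17\right) = \left(\left(2 - 3\right) - -5\right) \left(-1 + \left(\left(2 - 3\right) - -5\right)^{2} - \left(\left(2 - 3\right) - -5\right)\right) \left(-17\right) = \left(\left(2 - 3\right) + 5\right) \left(-1 + \left(\left(2 - 3\right) + 5\right)^{2} - \left(\left(2 - 3\right) + 5\right)\right) \left(-17\right) = \left(-1 + 5\right) \left(-1 + \left(-1 + 5\right)^{2} - \left(-1 + 5\right)\right) \left(-17\right) = 4 \left(-1 + 4^{2} - 4\right) \left(-17\right) = 4 \left(-1 + 16 - 4\right) \left(-17\right) = 4 \cdot 11 \left(-17\right) = 44 \left(-17\right) = -748$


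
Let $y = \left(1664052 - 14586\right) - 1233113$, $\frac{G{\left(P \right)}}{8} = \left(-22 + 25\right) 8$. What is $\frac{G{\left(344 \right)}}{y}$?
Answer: $\frac{192}{416353} \approx 0.00046115$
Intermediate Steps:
$G{\left(P \right)} = 192$ ($G{\left(P \right)} = 8 \left(-22 + 25\right) 8 = 8 \cdot 3 \cdot 8 = 8 \cdot 24 = 192$)
$y = 416353$ ($y = 1649466 - 1233113 = 416353$)
$\frac{G{\left(344 \right)}}{y} = \frac{192}{416353}$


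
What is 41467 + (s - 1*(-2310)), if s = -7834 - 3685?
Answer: 32258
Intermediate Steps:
s = -11519
41467 + (s - 1*(-2310)) = 41467 + (-11519 - 1*(-2310)) = 41467 + (-11519 + 2310) = 41467 - 9209 = 32258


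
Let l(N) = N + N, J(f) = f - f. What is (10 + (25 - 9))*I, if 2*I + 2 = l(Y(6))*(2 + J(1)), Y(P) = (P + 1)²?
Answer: 2522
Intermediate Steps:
Y(P) = (1 + P)²
J(f) = 0
l(N) = 2*N
I = 97 (I = -1 + ((2*(1 + 6)²)*(2 + 0))/2 = -1 + ((2*7²)*2)/2 = -1 + ((2*49)*2)/2 = -1 + (98*2)/2 = -1 + (½)*196 = -1 + 98 = 97)
(10 + (25 - 9))*I = (10 + (25 - 9))*97 = (10 + 16)*97 = 26*97 = 2522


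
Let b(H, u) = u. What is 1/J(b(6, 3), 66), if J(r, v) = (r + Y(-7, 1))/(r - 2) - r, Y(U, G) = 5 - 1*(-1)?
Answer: 1/6 ≈ 0.16667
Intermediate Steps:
Y(U, G) = 6 (Y(U, G) = 5 + 1 = 6)
J(r, v) = -r + (6 + r)/(-2 + r) (J(r, v) = (r + 6)/(r - 2) - r = (6 + r)/(-2 + r) - r = -r + (6 + r)/(-2 + r))
1/J(b(6, 3), 66) = 1/((6 - 1*3**2 + 3*3)/(-2 + 3)) = 1/((6 - 1*9 + 9)/1) = 1/(1*(6 - 9 + 9)) = 1/(1*6) = 1/6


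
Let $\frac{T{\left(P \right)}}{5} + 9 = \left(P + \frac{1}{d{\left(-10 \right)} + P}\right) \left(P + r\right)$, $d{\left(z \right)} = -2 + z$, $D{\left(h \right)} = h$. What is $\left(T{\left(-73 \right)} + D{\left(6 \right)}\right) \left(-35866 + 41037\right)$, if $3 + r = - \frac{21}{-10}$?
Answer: $\frac{11840566142}{85} \approx 1.393 \cdot 10^{8}$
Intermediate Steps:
$r = - \frac{9}{10}$ ($r = -3 - \frac{21}{-10} = -3 - - \frac{21}{10} = -3 + \frac{21}{10} = - \frac{9}{10} \approx -0.9$)
$T{\left(P \right)} = -45 + 5 \left(- \frac{9}{10} + P\right) \left(P + \frac{1}{-12 + P}\right)$ ($T{\left(P \right)} = -45 + 5 \left(P + \frac{1}{\left(-2 - 10\right) + P}\right) \left(P - \frac{9}{10}\right) = -45 + 5 \left(P + \frac{1}{-12 + P}\right) \left(- \frac{9}{10} + P\right) = -45 + 5 \left(- \frac{9}{10} + P\right) \left(P + \frac{1}{-12 + P}\right)$)
$\left(T{\left(-73 \right)} + D{\left(6 \right)}\right) \left(-35866 + 41037\right) = \left(\frac{1071 - 129 \left(-73\right)^{2} + 10 \left(-73\right)^{3} + 28 \left(-73\right)}{2 \left(-12 - 73\right)} + 6\right) \left(-35866 + 41037\right) = \left(\frac{1071 - 687441 + 10 \left(-389017\right) - 2044}{2 \left(-85\right)} + 6\right) 5171 = \left(\frac{1}{2} \left(- \frac{1}{85}\right) \left(1071 - 687441 - 3890170 - 2044\right) + 6\right) 5171 = \left(\frac{1}{2} \left(- \frac{1}{85}\right) \left(-4578584\right) + 6\right) 5171 = \left(\frac{2289292}{85} + 6\right) 5171 = \frac{2289802}{85} \cdot 5171 = \frac{11840566142}{85}$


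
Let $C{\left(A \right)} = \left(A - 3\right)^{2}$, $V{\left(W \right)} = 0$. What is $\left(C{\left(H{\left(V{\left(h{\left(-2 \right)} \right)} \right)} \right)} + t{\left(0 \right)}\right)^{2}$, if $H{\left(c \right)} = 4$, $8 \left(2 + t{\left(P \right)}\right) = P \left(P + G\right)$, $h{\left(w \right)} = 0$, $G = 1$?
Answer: $1$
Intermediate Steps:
$t{\left(P \right)} = -2 + \frac{P \left(1 + P\right)}{8}$ ($t{\left(P \right)} = -2 + \frac{P \left(P + 1\right)}{8} = -2 + \frac{P \left(1 + P\right)}{8}$)
$C{\left(A \right)} = \left(-3 + A\right)^{2}$
$\left(C{\left(H{\left(V{\left(h{\left(-2 \right)} \right)} \right)} \right)} + t{\left(0 \right)}\right)^{2} = \left(\left(-3 + 4\right)^{2} + \left(-2 + \frac{1}{8} \cdot 0 + \frac{0^{2}}{8}\right)\right)^{2} = \left(1^{2} + \left(-2 + 0 + \frac{1}{8} \cdot 0\right)\right)^{2} = \left(1 + \left(-2 + 0 + 0\right)\right)^{2} = \left(1 - 2\right)^{2} = \left(-1\right)^{2} = 1$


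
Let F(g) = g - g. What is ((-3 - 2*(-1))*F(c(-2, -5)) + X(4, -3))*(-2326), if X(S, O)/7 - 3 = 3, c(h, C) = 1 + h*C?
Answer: -97692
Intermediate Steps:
c(h, C) = 1 + C*h
F(g) = 0
X(S, O) = 42 (X(S, O) = 21 + 7*3 = 21 + 21 = 42)
((-3 - 2*(-1))*F(c(-2, -5)) + X(4, -3))*(-2326) = ((-3 - 2*(-1))*0 + 42)*(-2326) = ((-3 + 2)*0 + 42)*(-2326) = (-1*0 + 42)*(-2326) = (0 + 42)*(-2326) = 42*(-2326) = -97692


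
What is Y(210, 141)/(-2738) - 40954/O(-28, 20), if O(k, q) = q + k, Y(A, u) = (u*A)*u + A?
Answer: 19682573/5476 ≈ 3594.3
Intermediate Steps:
Y(A, u) = A + A*u² (Y(A, u) = (A*u)*u + A = A*u² + A = A + A*u²)
O(k, q) = k + q
Y(210, 141)/(-2738) - 40954/O(-28, 20) = (210*(1 + 141²))/(-2738) - 40954/(-28 + 20) = (210*(1 + 19881))*(-1/2738) - 40954/(-8) = (210*19882)*(-1/2738) - 40954*(-⅛) = 4175220*(-1/2738) + 20477/4 = -2087610/1369 + 20477/4 = 19682573/5476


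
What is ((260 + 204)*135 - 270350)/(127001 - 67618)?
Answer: -207710/59383 ≈ -3.4978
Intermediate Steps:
((260 + 204)*135 - 270350)/(127001 - 67618) = (464*135 - 270350)/59383 = (62640 - 270350)*(1/59383) = -207710*1/59383 = -207710/59383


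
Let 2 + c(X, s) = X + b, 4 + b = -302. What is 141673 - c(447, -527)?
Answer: 141534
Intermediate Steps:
b = -306 (b = -4 - 302 = -306)
c(X, s) = -308 + X (c(X, s) = -2 + (X - 306) = -2 + (-306 + X) = -308 + X)
141673 - c(447, -527) = 141673 - (-308 + 447) = 141673 - 1*139 = 141673 - 139 = 141534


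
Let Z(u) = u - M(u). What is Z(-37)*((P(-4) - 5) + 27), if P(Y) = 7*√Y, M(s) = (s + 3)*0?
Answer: -814 - 518*I ≈ -814.0 - 518.0*I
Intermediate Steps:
M(s) = 0 (M(s) = (3 + s)*0 = 0)
Z(u) = u (Z(u) = u - 1*0 = u + 0 = u)
Z(-37)*((P(-4) - 5) + 27) = -37*((7*√(-4) - 5) + 27) = -37*((7*(2*I) - 5) + 27) = -37*((14*I - 5) + 27) = -37*((-5 + 14*I) + 27) = -37*(22 + 14*I) = -814 - 518*I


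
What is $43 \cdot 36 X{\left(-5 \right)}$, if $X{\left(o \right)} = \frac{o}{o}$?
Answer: $1548$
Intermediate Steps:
$X{\left(o \right)} = 1$
$43 \cdot 36 X{\left(-5 \right)} = 43 \cdot 36 \cdot 1 = 1548 \cdot 1 = 1548$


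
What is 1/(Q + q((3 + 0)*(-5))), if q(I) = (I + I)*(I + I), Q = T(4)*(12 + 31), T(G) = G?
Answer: 1/1072 ≈ 0.00093284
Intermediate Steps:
Q = 172 (Q = 4*(12 + 31) = 4*43 = 172)
q(I) = 4*I² (q(I) = (2*I)*(2*I) = 4*I²)
1/(Q + q((3 + 0)*(-5))) = 1/(172 + 4*((3 + 0)*(-5))²) = 1/(172 + 4*(3*(-5))²) = 1/(172 + 4*(-15)²) = 1/(172 + 4*225) = 1/(172 + 900) = 1/1072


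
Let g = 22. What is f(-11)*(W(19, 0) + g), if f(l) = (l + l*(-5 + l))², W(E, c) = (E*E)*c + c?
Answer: 598950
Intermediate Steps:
W(E, c) = c + c*E² (W(E, c) = E²*c + c = c*E² + c = c + c*E²)
f(-11)*(W(19, 0) + g) = ((-11)²*(-4 - 11)²)*(0*(1 + 19²) + 22) = (121*(-15)²)*(0*(1 + 361) + 22) = (121*225)*(0*362 + 22) = 27225*(0 + 22) = 27225*22 = 598950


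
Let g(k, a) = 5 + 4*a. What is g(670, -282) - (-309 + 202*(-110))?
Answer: 21406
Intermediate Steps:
g(670, -282) - (-309 + 202*(-110)) = (5 + 4*(-282)) - (-309 + 202*(-110)) = (5 - 1128) - (-309 - 22220) = -1123 - 1*(-22529) = -1123 + 22529 = 21406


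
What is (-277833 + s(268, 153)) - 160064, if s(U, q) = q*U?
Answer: -396893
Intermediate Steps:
s(U, q) = U*q
(-277833 + s(268, 153)) - 160064 = (-277833 + 268*153) - 160064 = (-277833 + 41004) - 160064 = -236829 - 160064 = -396893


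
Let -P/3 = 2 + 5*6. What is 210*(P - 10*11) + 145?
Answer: -43115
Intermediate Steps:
P = -96 (P = -3*(2 + 5*6) = -3*(2 + 30) = -3*32 = -96)
210*(P - 10*11) + 145 = 210*(-96 - 10*11) + 145 = 210*(-96 - 110) + 145 = 210*(-206) + 145 = -43260 + 145 = -43115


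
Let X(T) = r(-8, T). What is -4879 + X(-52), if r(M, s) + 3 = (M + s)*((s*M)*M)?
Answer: 194798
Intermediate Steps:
r(M, s) = -3 + s*M²*(M + s) (r(M, s) = -3 + (M + s)*((s*M)*M) = -3 + (M + s)*((M*s)*M) = -3 + (M + s)*(s*M²) = -3 + s*M²*(M + s))
X(T) = -3 - 512*T + 64*T² (X(T) = -3 + T*(-8)³ + (-8)²*T² = -3 + T*(-512) + 64*T² = -3 - 512*T + 64*T²)
-4879 + X(-52) = -4879 + (-3 - 512*(-52) + 64*(-52)²) = -4879 + (-3 + 26624 + 64*2704) = -4879 + (-3 + 26624 + 173056) = -4879 + 199677 = 194798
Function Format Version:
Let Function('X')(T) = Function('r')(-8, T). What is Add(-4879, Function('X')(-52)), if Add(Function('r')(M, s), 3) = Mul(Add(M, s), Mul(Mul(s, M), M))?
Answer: 194798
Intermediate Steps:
Function('r')(M, s) = Add(-3, Mul(s, Pow(M, 2), Add(M, s))) (Function('r')(M, s) = Add(-3, Mul(Add(M, s), Mul(Mul(s, M), M))) = Add(-3, Mul(Add(M, s), Mul(Mul(M, s), M))) = Add(-3, Mul(Add(M, s), Mul(s, Pow(M, 2)))) = Add(-3, Mul(s, Pow(M, 2), Add(M, s))))
Function('X')(T) = Add(-3, Mul(-512, T), Mul(64, Pow(T, 2))) (Function('X')(T) = Add(-3, Mul(T, Pow(-8, 3)), Mul(Pow(-8, 2), Pow(T, 2))) = Add(-3, Mul(T, -512), Mul(64, Pow(T, 2))) = Add(-3, Mul(-512, T), Mul(64, Pow(T, 2))))
Add(-4879, Function('X')(-52)) = Add(-4879, Add(-3, Mul(-512, -52), Mul(64, Pow(-52, 2)))) = Add(-4879, Add(-3, 26624, Mul(64, 2704))) = Add(-4879, Add(-3, 26624, 173056)) = Add(-4879, 199677) = 194798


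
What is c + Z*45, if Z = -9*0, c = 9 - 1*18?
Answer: -9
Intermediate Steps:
c = -9 (c = 9 - 18 = -9)
Z = 0
c + Z*45 = -9 + 0*45 = -9 + 0 = -9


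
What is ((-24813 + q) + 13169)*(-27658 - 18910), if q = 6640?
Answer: 233026272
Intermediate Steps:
((-24813 + q) + 13169)*(-27658 - 18910) = ((-24813 + 6640) + 13169)*(-27658 - 18910) = (-18173 + 13169)*(-46568) = -5004*(-46568) = 233026272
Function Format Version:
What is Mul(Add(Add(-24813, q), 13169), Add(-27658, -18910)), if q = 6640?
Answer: 233026272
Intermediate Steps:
Mul(Add(Add(-24813, q), 13169), Add(-27658, -18910)) = Mul(Add(Add(-24813, 6640), 13169), Add(-27658, -18910)) = Mul(Add(-18173, 13169), -46568) = Mul(-5004, -46568) = 233026272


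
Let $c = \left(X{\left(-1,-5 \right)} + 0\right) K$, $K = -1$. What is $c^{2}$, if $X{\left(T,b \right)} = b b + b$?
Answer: $400$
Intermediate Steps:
$X{\left(T,b \right)} = b + b^{2}$ ($X{\left(T,b \right)} = b^{2} + b = b + b^{2}$)
$c = -20$ ($c = \left(- 5 \left(1 - 5\right) + 0\right) \left(-1\right) = \left(\left(-5\right) \left(-4\right) + 0\right) \left(-1\right) = \left(20 + 0\right) \left(-1\right) = 20 \left(-1\right) = -20$)
$c^{2} = \left(-20\right)^{2} = 400$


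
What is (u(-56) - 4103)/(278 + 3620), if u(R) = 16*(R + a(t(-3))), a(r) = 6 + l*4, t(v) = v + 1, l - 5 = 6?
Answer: -4199/3898 ≈ -1.0772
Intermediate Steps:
l = 11 (l = 5 + 6 = 11)
t(v) = 1 + v
a(r) = 50 (a(r) = 6 + 11*4 = 6 + 44 = 50)
u(R) = 800 + 16*R (u(R) = 16*(R + 50) = 16*(50 + R) = 800 + 16*R)
(u(-56) - 4103)/(278 + 3620) = ((800 + 16*(-56)) - 4103)/(278 + 3620) = ((800 - 896) - 4103)/3898 = (-96 - 4103)*(1/3898) = -4199*1/3898 = -4199/3898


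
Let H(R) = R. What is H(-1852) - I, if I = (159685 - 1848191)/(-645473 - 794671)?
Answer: -1334417597/720072 ≈ -1853.2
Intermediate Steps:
I = 844253/720072 (I = -1688506/(-1440144) = -1688506*(-1/1440144) = 844253/720072 ≈ 1.1725)
H(-1852) - I = -1852 - 1*844253/720072 = -1852 - 844253/720072 = -1334417597/720072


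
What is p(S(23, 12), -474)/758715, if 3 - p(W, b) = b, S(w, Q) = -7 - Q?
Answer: 159/252905 ≈ 0.00062869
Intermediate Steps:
p(W, b) = 3 - b
p(S(23, 12), -474)/758715 = (3 - 1*(-474))/758715 = (3 + 474)*(1/758715) = 477*(1/758715) = 159/252905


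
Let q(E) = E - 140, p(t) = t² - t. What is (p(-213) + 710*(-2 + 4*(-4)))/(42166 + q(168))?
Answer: 16401/21097 ≈ 0.77741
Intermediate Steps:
q(E) = -140 + E
(p(-213) + 710*(-2 + 4*(-4)))/(42166 + q(168)) = (-213*(-1 - 213) + 710*(-2 + 4*(-4)))/(42166 + (-140 + 168)) = (-213*(-214) + 710*(-2 - 16))/(42166 + 28) = (45582 + 710*(-18))/42194 = (45582 - 12780)*(1/42194) = 32802*(1/42194) = 16401/21097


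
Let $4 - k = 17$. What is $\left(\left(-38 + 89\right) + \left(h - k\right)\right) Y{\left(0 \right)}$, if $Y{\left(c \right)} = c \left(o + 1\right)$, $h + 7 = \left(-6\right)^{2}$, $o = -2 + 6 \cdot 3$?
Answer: $0$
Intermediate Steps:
$k = -13$ ($k = 4 - 17 = -13$)
$o = 16$ ($o = -2 + 18 = 16$)
$h = 29$ ($h = -7 + \left(-6\right)^{2} = -7 + 36 = 29$)
$Y{\left(c \right)} = 17 c$ ($Y{\left(c \right)} = c \left(16 + 1\right) = c 17 = 17 c$)
$\left(\left(-38 + 89\right) + \left(h - k\right)\right) Y{\left(0 \right)} = \left(\left(-38 + 89\right) + \left(29 - -13\right)\right) 17 \cdot 0 = \left(51 + \left(29 + 13\right)\right) 0 = \left(51 + 42\right) 0 = 93 \cdot 0 = 0$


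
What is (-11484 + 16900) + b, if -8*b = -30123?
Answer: 73451/8 ≈ 9181.4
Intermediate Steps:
b = 30123/8 (b = -⅛*(-30123) = 30123/8 ≈ 3765.4)
(-11484 + 16900) + b = (-11484 + 16900) + 30123/8 = 5416 + 30123/8 = 73451/8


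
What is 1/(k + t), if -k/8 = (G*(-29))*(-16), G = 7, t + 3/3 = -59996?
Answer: -1/85981 ≈ -1.1630e-5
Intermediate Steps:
t = -59997 (t = -1 - 59996 = -59997)
k = -25984 (k = -8*7*(-29)*(-16) = -(-1624)*(-16) = -8*3248 = -25984)
1/(k + t) = 1/(-25984 - 59997) = 1/(-85981) = -1/85981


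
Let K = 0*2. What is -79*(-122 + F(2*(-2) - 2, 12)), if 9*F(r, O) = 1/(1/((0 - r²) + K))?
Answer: 9954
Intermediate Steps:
K = 0
F(r, O) = -r²/9 (F(r, O) = 1/(9*(1/((0 - r²) + 0))) = 1/(9*(1/(-r² + 0))) = 1/(9*(1/(-r²))) = 1/(9*((-1/r²))) = (-r²)/9 = -r²/9)
-79*(-122 + F(2*(-2) - 2, 12)) = -79*(-122 - (2*(-2) - 2)²/9) = -79*(-122 - (-4 - 2)²/9) = -79*(-122 - ⅑*(-6)²) = -79*(-122 - ⅑*36) = -79*(-122 - 4) = -79*(-126) = 9954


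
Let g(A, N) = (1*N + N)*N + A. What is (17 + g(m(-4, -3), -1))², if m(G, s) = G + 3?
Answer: 324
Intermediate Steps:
m(G, s) = 3 + G
g(A, N) = A + 2*N² (g(A, N) = (N + N)*N + A = (2*N)*N + A = 2*N² + A = A + 2*N²)
(17 + g(m(-4, -3), -1))² = (17 + ((3 - 4) + 2*(-1)²))² = (17 + (-1 + 2*1))² = (17 + (-1 + 2))² = (17 + 1)² = 18² = 324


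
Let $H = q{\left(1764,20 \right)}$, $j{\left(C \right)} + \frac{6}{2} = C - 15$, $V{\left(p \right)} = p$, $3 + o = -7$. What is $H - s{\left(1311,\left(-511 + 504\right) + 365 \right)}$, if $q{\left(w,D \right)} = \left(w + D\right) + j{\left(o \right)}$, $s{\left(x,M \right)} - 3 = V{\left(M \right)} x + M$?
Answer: $-467943$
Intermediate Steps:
$o = -10$ ($o = -3 - 7 = -10$)
$j{\left(C \right)} = -18 + C$ ($j{\left(C \right)} = -3 + \left(C - 15\right) = -3 + \left(-15 + C\right) = -18 + C$)
$s{\left(x,M \right)} = 3 + M + M x$ ($s{\left(x,M \right)} = 3 + \left(M x + M\right) = 3 + \left(M + M x\right) = 3 + M + M x$)
$q{\left(w,D \right)} = -28 + D + w$ ($q{\left(w,D \right)} = \left(w + D\right) - 28 = \left(D + w\right) - 28 = -28 + D + w$)
$H = 1756$ ($H = -28 + 20 + 1764 = 1756$)
$H - s{\left(1311,\left(-511 + 504\right) + 365 \right)} = 1756 - \left(3 + \left(\left(-511 + 504\right) + 365\right) + \left(\left(-511 + 504\right) + 365\right) 1311\right) = 1756 - \left(3 + \left(-7 + 365\right) + \left(-7 + 365\right) 1311\right) = 1756 - \left(3 + 358 + 358 \cdot 1311\right) = 1756 - \left(3 + 358 + 469338\right) = 1756 - 469699 = -467943$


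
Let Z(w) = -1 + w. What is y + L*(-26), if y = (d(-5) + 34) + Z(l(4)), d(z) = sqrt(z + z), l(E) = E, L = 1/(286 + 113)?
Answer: 14737/399 + I*sqrt(10) ≈ 36.935 + 3.1623*I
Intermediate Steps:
L = 1/399 ≈ 0.0025063
d(z) = sqrt(2)*sqrt(z) (d(z) = sqrt(2*z) = sqrt(2)*sqrt(z))
y = 37 + I*sqrt(10) (y = (sqrt(2)*sqrt(-5) + 34) + (-1 + 4) = (sqrt(2)*(I*sqrt(5)) + 34) + 3 = (I*sqrt(10) + 34) + 3 = (34 + I*sqrt(10)) + 3 = 37 + I*sqrt(10) ≈ 37.0 + 3.1623*I)
y + L*(-26) = (37 + I*sqrt(10)) + (1/399)*(-26) = (37 + I*sqrt(10)) - 26/399 = 14737/399 + I*sqrt(10)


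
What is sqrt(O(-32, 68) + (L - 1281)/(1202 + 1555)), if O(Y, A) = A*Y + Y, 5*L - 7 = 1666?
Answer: 2*I*sqrt(104910783855)/13785 ≈ 46.993*I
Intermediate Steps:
L = 1673/5 (L = 7/5 + (1/5)*1666 = 7/5 + 1666/5 = 1673/5 ≈ 334.60)
O(Y, A) = Y + A*Y
sqrt(O(-32, 68) + (L - 1281)/(1202 + 1555)) = sqrt(-32*(1 + 68) + (1673/5 - 1281)/(1202 + 1555)) = sqrt(-32*69 - 4732/5/2757) = sqrt(-2208 - 4732/5*1/2757) = sqrt(-2208 - 4732/13785) = sqrt(-30442012/13785) = 2*I*sqrt(104910783855)/13785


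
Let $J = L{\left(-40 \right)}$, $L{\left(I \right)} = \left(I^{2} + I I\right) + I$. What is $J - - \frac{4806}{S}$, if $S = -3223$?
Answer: $\frac{10179874}{3223} \approx 3158.5$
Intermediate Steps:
$L{\left(I \right)} = I + 2 I^{2}$ ($L{\left(I \right)} = \left(I^{2} + I^{2}\right) + I = 2 I^{2} + I = I + 2 I^{2}$)
$J = 3160$ ($J = - 40 \left(1 + 2 \left(-40\right)\right) = - 40 \left(1 - 80\right) = \left(-40\right) \left(-79\right) = 3160$)
$J - - \frac{4806}{S} = 3160 - - \frac{4806}{-3223} = 3160 - \left(-4806\right) \left(- \frac{1}{3223}\right) = 3160 - \frac{4806}{3223} = \frac{10179874}{3223}$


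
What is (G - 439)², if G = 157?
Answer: 79524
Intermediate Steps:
(G - 439)² = (157 - 439)² = (-282)² = 79524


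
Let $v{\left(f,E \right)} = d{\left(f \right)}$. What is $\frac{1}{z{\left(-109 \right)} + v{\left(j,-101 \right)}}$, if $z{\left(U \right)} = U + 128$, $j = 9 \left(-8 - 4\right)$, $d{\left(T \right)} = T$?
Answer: $- \frac{1}{89} \approx -0.011236$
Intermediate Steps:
$j = -108$ ($j = 9 \left(-12\right) = -108$)
$v{\left(f,E \right)} = f$
$z{\left(U \right)} = 128 + U$
$\frac{1}{z{\left(-109 \right)} + v{\left(j,-101 \right)}} = \frac{1}{\left(128 - 109\right) - 108} = \frac{1}{19 - 108} = \frac{1}{-89} = - \frac{1}{89}$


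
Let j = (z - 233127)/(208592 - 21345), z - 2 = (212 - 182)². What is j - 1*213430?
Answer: -39964359435/187247 ≈ -2.1343e+5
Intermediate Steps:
z = 902 (z = 2 + (212 - 182)² = 2 + 30² = 2 + 900 = 902)
j = -232225/187247 (j = (902 - 233127)/(208592 - 21345) = -232225/187247 ≈ -1.2402)
j - 1*213430 = -232225/187247 - 1*213430 = -232225/187247 - 213430 = -39964359435/187247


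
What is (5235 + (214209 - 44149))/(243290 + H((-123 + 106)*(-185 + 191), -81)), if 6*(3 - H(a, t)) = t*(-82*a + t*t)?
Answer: 350590/889561 ≈ 0.39412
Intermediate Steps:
H(a, t) = 3 - t*(t² - 82*a)/6 (H(a, t) = 3 - t*(-82*a + t*t)/6 = 3 - t*(-82*a + t²)/6 = 3 - t*(t² - 82*a)/6)
(5235 + (214209 - 44149))/(243290 + H((-123 + 106)*(-185 + 191), -81)) = (5235 + (214209 - 44149))/(243290 + (3 - ⅙*(-81)³ + (41/3)*((-123 + 106)*(-185 + 191))*(-81))) = (5235 + 170060)/(243290 + (3 - ⅙*(-531441) + (41/3)*(-17*6)*(-81))) = 175295/(243290 + (3 + 177147/2 + (41/3)*(-102)*(-81))) = 175295/(243290 + (3 + 177147/2 + 112914)) = 175295/(243290 + 402981/2) = 175295/(889561/2) = 175295*(2/889561) = 350590/889561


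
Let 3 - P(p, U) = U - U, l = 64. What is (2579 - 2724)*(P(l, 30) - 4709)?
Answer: 682370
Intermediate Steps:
P(p, U) = 3 (P(p, U) = 3 - (U - U) = 3 - 1*0 = 3 + 0 = 3)
(2579 - 2724)*(P(l, 30) - 4709) = (2579 - 2724)*(3 - 4709) = -145*(-4706) = 682370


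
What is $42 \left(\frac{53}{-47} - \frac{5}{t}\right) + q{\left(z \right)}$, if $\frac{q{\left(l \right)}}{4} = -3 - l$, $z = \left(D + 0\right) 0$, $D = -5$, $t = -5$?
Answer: $- \frac{816}{47} \approx -17.362$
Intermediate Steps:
$z = 0$ ($z = \left(-5 + 0\right) 0 = \left(-5\right) 0 = 0$)
$q{\left(l \right)} = -12 - 4 l$ ($q{\left(l \right)} = 4 \left(-3 - l\right) = -12 - 4 l$)
$42 \left(\frac{53}{-47} - \frac{5}{t}\right) + q{\left(z \right)} = 42 \left(\frac{53}{-47} - \frac{5}{-5}\right) - 12 = 42 \left(53 \left(- \frac{1}{47}\right) - -1\right) + \left(-12 + 0\right) = 42 \left(- \frac{53}{47} + 1\right) - 12 = 42 \left(- \frac{6}{47}\right) - 12 = - \frac{252}{47} - 12 = - \frac{816}{47}$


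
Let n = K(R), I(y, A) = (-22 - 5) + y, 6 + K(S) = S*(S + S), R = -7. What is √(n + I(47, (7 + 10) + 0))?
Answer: 4*√7 ≈ 10.583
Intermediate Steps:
K(S) = -6 + 2*S² (K(S) = -6 + S*(S + S) = -6 + S*(2*S) = -6 + 2*S²)
I(y, A) = -27 + y
n = 92 (n = -6 + 2*(-7)² = -6 + 2*49 = -6 + 98 = 92)
√(n + I(47, (7 + 10) + 0)) = √(92 + (-27 + 47)) = √(92 + 20) = √112 = 4*√7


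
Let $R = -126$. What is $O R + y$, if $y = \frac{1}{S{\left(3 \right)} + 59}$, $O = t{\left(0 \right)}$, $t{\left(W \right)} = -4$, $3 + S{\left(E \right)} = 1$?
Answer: $\frac{28729}{57} \approx 504.02$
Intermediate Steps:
$S{\left(E \right)} = -2$ ($S{\left(E \right)} = -3 + 1 = -2$)
$O = -4$
$y = \frac{1}{57}$ ($y = \frac{1}{-2 + 59} = \frac{1}{57} \approx 0.017544$)
$O R + y = \left(-4\right) \left(-126\right) + \frac{1}{57} = 504 + \frac{1}{57} = \frac{28729}{57}$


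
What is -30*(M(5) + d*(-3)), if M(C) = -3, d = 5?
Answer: 540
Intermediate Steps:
-30*(M(5) + d*(-3)) = -30*(-3 + 5*(-3)) = -30*(-3 - 15) = -30*(-18) = 540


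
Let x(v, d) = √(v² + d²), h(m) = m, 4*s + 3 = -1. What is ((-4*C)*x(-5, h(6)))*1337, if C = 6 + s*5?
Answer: -5348*√61 ≈ -41769.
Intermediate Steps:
s = -1 (s = -¾ + (¼)*(-1) = -¾ - ¼ = -1)
C = 1 (C = 6 - 1*5 = 6 - 5 = 1)
x(v, d) = √(d² + v²)
((-4*C)*x(-5, h(6)))*1337 = ((-4*1)*√(6² + (-5)²))*1337 = -4*√(36 + 25)*1337 = -4*√61*1337 = -5348*√61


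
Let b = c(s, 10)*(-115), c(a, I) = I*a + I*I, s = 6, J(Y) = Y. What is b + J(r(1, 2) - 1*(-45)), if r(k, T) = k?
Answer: -18354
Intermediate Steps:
c(a, I) = I² + I*a (c(a, I) = I*a + I² = I² + I*a)
b = -18400 (b = (10*(10 + 6))*(-115) = (10*16)*(-115) = 160*(-115) = -18400)
b + J(r(1, 2) - 1*(-45)) = -18400 + (1 - 1*(-45)) = -18400 + (1 + 45) = -18400 + 46 = -18354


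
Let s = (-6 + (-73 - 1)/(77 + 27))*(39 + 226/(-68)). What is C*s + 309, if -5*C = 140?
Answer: 3099937/442 ≈ 7013.4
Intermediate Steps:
C = -28 (C = -⅕*140 = -28)
s = -423337/1768 (s = (-6 - 74/104)*(39 + 226*(-1/68)) = (-6 - 74*1/104)*(39 - 113/34) = (-6 - 37/52)*(1213/34) = -349/52*1213/34 = -423337/1768 ≈ -239.44)
C*s + 309 = -28*(-423337/1768) + 309 = 2963359/442 + 309 = 3099937/442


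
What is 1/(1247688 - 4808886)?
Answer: -1/3561198 ≈ -2.8080e-7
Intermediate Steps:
1/(1247688 - 4808886) = 1/(-3561198) = -1/3561198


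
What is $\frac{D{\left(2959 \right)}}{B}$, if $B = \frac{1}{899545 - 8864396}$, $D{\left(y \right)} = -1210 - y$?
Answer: $33205463819$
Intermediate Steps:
$B = - \frac{1}{7964851}$ ($B = \frac{1}{-7964851} = - \frac{1}{7964851} \approx -1.2555 \cdot 10^{-7}$)
$\frac{D{\left(2959 \right)}}{B} = \frac{-1210 - 2959}{- \frac{1}{7964851}} = \left(-1210 - 2959\right) \left(-7964851\right) = \left(-4169\right) \left(-7964851\right) = 33205463819$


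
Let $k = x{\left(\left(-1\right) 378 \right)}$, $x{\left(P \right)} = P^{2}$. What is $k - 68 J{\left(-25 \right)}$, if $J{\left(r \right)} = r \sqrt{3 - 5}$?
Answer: $142884 + 1700 i \sqrt{2} \approx 1.4288 \cdot 10^{5} + 2404.2 i$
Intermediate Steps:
$J{\left(r \right)} = i r \sqrt{2}$ ($J{\left(r \right)} = r \sqrt{-2} = r i \sqrt{2} = i r \sqrt{2}$)
$k = 142884$ ($k = \left(\left(-1\right) 378\right)^{2} = \left(-378\right)^{2} = 142884$)
$k - 68 J{\left(-25 \right)} = 142884 - 68 i \left(-25\right) \sqrt{2} = 142884 - 68 \left(- 25 i \sqrt{2}\right) = 142884 + 1700 i \sqrt{2}$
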